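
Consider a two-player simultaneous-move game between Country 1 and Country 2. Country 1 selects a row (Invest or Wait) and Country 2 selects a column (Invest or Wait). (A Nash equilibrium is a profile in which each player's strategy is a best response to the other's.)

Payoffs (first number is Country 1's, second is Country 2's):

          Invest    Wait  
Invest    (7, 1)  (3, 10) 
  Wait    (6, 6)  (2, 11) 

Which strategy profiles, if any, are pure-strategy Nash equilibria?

(Invest, Invest): Country 2 prefers Wait (10 > 1) — not an equilibrium.
(Invest, Wait): Country 1 gets 3 ≥ 2 from Wait, and Country 2 gets 10 ≥ 1 from Invest — Nash equilibrium.
(Wait, Invest): Country 1 prefers Invest (7 > 6); Country 2 prefers Wait (11 > 6) — not an equilibrium.
(Wait, Wait): Country 1 prefers Invest (3 > 2) — not an equilibrium.

(Invest, Wait)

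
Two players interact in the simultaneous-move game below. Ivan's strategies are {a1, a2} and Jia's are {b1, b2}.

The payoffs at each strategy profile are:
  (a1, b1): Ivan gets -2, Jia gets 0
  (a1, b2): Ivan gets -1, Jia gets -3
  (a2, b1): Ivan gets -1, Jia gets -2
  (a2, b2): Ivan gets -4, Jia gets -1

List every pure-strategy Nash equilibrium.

(a1, b1): Ivan prefers a2 (-1 > -2) — not an equilibrium.
(a1, b2): Jia prefers b1 (0 > -3) — not an equilibrium.
(a2, b1): Jia prefers b2 (-1 > -2) — not an equilibrium.
(a2, b2): Ivan prefers a1 (-1 > -4) — not an equilibrium.

none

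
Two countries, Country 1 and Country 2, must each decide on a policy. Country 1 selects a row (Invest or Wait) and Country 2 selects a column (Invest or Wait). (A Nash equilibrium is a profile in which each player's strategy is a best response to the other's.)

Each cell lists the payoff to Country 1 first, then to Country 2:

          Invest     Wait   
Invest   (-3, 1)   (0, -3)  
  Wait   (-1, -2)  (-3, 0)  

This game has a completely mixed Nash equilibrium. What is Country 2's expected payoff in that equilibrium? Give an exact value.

-1

First find p, the probability Country 1 plays Invest, from Country 2's indifference between Invest and Wait: p − 2(1−p) = −3p, giving p = 1/3.
Since Country 2 is indifferent in equilibrium, Country 2's expected payoff equals the payoff from either column against (1/3, 2/3). Using Invest: (1/3) − 2(2/3) = -1.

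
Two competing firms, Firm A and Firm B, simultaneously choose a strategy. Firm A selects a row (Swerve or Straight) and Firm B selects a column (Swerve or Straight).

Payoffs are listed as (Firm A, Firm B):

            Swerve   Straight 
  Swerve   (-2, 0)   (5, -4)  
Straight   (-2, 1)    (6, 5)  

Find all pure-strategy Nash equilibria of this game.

(Swerve, Swerve): Firm A gets -2 ≥ -2 from Straight, and Firm B gets 0 ≥ -4 from Straight — Nash equilibrium.
(Swerve, Straight): Firm A prefers Straight (6 > 5); Firm B prefers Swerve (0 > -4) — not an equilibrium.
(Straight, Swerve): Firm B prefers Straight (5 > 1) — not an equilibrium.
(Straight, Straight): Firm A gets 6 ≥ 5 from Swerve, and Firm B gets 5 ≥ 1 from Swerve — Nash equilibrium.

(Swerve, Swerve) and (Straight, Straight)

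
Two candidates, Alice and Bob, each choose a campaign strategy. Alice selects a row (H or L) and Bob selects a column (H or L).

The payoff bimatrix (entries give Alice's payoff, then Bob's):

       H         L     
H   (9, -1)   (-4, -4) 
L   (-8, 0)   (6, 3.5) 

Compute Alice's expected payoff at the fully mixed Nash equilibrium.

22/27

First find q, the probability Bob plays H, from Alice's indifference between H and L: 9q − 4(1−q) = −8q + 6(1−q), giving q = 10/27.
Since Alice is indifferent in equilibrium, Alice's expected payoff equals the payoff from either row against (10/27, 17/27). Using H: 9(10/27) − 4(17/27) = 22/27.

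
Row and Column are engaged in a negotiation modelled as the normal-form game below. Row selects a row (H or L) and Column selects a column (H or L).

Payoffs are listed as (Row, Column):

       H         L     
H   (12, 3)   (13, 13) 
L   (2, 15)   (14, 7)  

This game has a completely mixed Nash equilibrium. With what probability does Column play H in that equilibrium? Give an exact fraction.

Let c be the probability that Column plays H. In a completely mixed equilibrium, Row must be indifferent between H and L.
Row's expected payoff from H is 12c + 13(1−c); from L it is 2c + 14(1−c).
Setting these equal: −c + 13 = −12c + 14, so c = 1/11.

1/11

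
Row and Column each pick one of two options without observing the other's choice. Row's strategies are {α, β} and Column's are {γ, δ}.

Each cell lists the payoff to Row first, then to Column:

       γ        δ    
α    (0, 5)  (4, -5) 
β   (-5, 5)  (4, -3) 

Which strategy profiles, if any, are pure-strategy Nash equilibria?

(α, γ): Row gets 0 ≥ -5 from β, and Column gets 5 ≥ -5 from δ — Nash equilibrium.
(α, δ): Column prefers γ (5 > -5) — not an equilibrium.
(β, γ): Row prefers α (0 > -5) — not an equilibrium.
(β, δ): Column prefers γ (5 > -3) — not an equilibrium.

(α, γ)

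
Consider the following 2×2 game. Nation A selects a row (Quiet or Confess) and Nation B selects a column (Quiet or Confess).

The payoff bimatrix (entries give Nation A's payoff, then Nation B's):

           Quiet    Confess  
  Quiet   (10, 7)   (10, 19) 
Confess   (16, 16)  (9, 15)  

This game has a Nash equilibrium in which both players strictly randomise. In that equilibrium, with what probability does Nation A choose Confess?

12/13

Let x be the probability that Nation A plays Quiet. In a completely mixed equilibrium, Nation B must be indifferent between Quiet and Confess.
Nation B's expected payoff from Quiet is 7x + 16(1−x); from Confess it is 19x + 15(1−x).
Setting these equal: −9x + 16 = 4x + 15, so x = 1/13.
Therefore Nation A plays Confess with probability 1 − 1/13 = 12/13.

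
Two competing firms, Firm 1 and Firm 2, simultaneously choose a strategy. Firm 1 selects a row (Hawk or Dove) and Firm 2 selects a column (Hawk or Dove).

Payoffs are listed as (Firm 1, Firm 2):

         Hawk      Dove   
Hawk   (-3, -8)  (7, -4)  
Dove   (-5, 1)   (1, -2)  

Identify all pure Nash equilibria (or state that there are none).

(Hawk, Dove)

(Hawk, Hawk): Firm 2 prefers Dove (-4 > -8) — not an equilibrium.
(Hawk, Dove): Firm 1 gets 7 ≥ 1 from Dove, and Firm 2 gets -4 ≥ -8 from Hawk — Nash equilibrium.
(Dove, Hawk): Firm 1 prefers Hawk (-3 > -5) — not an equilibrium.
(Dove, Dove): Firm 1 prefers Hawk (7 > 1); Firm 2 prefers Hawk (1 > -2) — not an equilibrium.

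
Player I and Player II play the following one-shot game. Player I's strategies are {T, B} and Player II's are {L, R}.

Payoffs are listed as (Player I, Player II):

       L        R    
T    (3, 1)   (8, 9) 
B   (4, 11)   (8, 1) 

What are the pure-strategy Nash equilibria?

(T, L): Player I prefers B (4 > 3); Player II prefers R (9 > 1) — not an equilibrium.
(T, R): Player I gets 8 ≥ 8 from B, and Player II gets 9 ≥ 1 from L — Nash equilibrium.
(B, L): Player I gets 4 ≥ 3 from T, and Player II gets 11 ≥ 1 from R — Nash equilibrium.
(B, R): Player II prefers L (11 > 1) — not an equilibrium.

(T, R) and (B, L)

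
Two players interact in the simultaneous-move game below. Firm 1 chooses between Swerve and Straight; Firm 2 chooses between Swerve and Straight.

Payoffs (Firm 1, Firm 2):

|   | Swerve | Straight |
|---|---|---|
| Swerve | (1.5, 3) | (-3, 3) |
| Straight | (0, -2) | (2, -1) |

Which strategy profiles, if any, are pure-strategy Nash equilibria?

(Swerve, Swerve) and (Straight, Straight)

(Swerve, Swerve): Firm 1 gets 1.5 ≥ 0 from Straight, and Firm 2 gets 3 ≥ 3 from Straight — Nash equilibrium.
(Swerve, Straight): Firm 1 prefers Straight (2 > -3) — not an equilibrium.
(Straight, Swerve): Firm 1 prefers Swerve (1.5 > 0); Firm 2 prefers Straight (-1 > -2) — not an equilibrium.
(Straight, Straight): Firm 1 gets 2 ≥ -3 from Swerve, and Firm 2 gets -1 ≥ -2 from Swerve — Nash equilibrium.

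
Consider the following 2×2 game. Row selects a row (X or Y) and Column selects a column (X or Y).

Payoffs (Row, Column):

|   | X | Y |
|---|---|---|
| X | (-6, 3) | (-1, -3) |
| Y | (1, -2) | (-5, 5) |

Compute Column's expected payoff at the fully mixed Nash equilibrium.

9/13

First find p, the probability Row plays X, from Column's indifference between X and Y: 3p − 2(1−p) = −3p + 5(1−p), giving p = 7/13.
Since Column is indifferent in equilibrium, Column's expected payoff equals the payoff from either column against (7/13, 6/13). Using X: 3(7/13) − 2(6/13) = 9/13.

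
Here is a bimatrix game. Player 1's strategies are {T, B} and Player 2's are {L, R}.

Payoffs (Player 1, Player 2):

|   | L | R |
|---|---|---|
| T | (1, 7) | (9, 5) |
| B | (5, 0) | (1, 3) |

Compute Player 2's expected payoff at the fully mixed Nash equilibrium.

21/5

First find p, the probability Player 1 plays T, from Player 2's indifference between L and R: 7p = 5p + 3(1−p), giving p = 3/5.
Since Player 2 is indifferent in equilibrium, Player 2's expected payoff equals the payoff from either column against (3/5, 2/5). Using L: 7(3/5) = 21/5.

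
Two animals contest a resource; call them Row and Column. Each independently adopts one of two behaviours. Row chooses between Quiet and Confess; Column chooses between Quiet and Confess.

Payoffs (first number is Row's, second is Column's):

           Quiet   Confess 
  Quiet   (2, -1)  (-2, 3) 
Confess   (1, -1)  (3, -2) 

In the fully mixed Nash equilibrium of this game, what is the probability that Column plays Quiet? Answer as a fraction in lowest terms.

5/6

Let y be the probability that Column plays Quiet. In a completely mixed equilibrium, Row must be indifferent between Quiet and Confess.
Row's expected payoff from Quiet is 2y − 2(1−y); from Confess it is y + 3(1−y).
Setting these equal: 4y − 2 = −2y + 3, so y = 5/6.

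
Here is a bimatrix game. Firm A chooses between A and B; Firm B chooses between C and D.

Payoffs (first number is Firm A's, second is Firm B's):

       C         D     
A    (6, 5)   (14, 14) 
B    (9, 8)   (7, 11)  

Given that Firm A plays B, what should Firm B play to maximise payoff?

D

Against B, Firm B earns 8 from C and 11 from D.
So D is the best response.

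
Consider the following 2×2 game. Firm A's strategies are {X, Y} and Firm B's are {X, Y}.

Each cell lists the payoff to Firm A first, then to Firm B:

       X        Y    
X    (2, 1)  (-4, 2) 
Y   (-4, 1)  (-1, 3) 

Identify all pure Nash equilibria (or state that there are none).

(Y, Y)

(X, X): Firm B prefers Y (2 > 1) — not an equilibrium.
(X, Y): Firm A prefers Y (-1 > -4) — not an equilibrium.
(Y, X): Firm A prefers X (2 > -4); Firm B prefers Y (3 > 1) — not an equilibrium.
(Y, Y): Firm A gets -1 ≥ -4 from X, and Firm B gets 3 ≥ 1 from X — Nash equilibrium.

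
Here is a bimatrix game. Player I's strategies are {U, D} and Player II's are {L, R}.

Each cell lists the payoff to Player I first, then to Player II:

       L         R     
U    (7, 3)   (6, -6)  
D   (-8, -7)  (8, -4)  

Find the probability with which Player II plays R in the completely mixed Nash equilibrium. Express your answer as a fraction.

Let c be the probability that Player II plays L. In a completely mixed equilibrium, Player I must be indifferent between U and D.
Player I's expected payoff from U is 7c + 6(1−c); from D it is −8c + 8(1−c).
Setting these equal: c + 6 = −16c + 8, so c = 2/17.
Therefore Player II plays R with probability 1 − 2/17 = 15/17.

15/17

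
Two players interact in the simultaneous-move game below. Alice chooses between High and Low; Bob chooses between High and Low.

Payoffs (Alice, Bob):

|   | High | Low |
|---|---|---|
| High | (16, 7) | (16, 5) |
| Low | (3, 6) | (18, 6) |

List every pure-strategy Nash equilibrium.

(High, High): Alice gets 16 ≥ 3 from Low, and Bob gets 7 ≥ 5 from Low — Nash equilibrium.
(High, Low): Alice prefers Low (18 > 16); Bob prefers High (7 > 5) — not an equilibrium.
(Low, High): Alice prefers High (16 > 3) — not an equilibrium.
(Low, Low): Alice gets 18 ≥ 16 from High, and Bob gets 6 ≥ 6 from High — Nash equilibrium.

(High, High) and (Low, Low)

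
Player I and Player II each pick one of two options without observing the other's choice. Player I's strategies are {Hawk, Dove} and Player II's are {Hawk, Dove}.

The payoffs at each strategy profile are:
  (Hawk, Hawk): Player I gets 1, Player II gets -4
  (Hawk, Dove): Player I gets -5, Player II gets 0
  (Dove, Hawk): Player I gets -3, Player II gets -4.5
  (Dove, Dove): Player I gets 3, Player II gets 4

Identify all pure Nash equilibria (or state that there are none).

(Dove, Dove)

(Hawk, Hawk): Player II prefers Dove (0 > -4) — not an equilibrium.
(Hawk, Dove): Player I prefers Dove (3 > -5) — not an equilibrium.
(Dove, Hawk): Player I prefers Hawk (1 > -3); Player II prefers Dove (4 > -4.5) — not an equilibrium.
(Dove, Dove): Player I gets 3 ≥ -5 from Hawk, and Player II gets 4 ≥ -4.5 from Hawk — Nash equilibrium.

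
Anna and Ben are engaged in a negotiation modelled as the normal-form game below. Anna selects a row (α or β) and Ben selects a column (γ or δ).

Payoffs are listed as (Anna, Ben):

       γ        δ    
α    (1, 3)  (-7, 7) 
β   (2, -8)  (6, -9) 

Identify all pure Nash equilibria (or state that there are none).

(β, γ)

(α, γ): Anna prefers β (2 > 1); Ben prefers δ (7 > 3) — not an equilibrium.
(α, δ): Anna prefers β (6 > -7) — not an equilibrium.
(β, γ): Anna gets 2 ≥ 1 from α, and Ben gets -8 ≥ -9 from δ — Nash equilibrium.
(β, δ): Ben prefers γ (-8 > -9) — not an equilibrium.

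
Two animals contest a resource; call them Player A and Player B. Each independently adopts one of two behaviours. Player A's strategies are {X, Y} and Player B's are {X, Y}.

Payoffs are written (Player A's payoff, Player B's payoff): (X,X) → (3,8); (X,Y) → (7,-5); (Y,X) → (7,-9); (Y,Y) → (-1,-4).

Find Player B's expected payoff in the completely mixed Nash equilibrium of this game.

First find p, the probability Player A plays X, from Player B's indifference between X and Y: 8p − 9(1−p) = −5p − 4(1−p), giving p = 5/18.
Since Player B is indifferent in equilibrium, Player B's expected payoff equals the payoff from either column against (5/18, 13/18). Using X: 8(5/18) − 9(13/18) = -77/18.

-77/18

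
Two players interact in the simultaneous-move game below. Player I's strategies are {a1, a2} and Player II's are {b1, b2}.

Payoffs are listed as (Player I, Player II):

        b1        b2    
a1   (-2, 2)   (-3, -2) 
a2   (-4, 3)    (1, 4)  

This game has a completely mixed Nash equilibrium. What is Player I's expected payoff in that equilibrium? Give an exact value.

First find y, the probability Player II plays b1, from Player I's indifference between a1 and a2: −2y − 3(1−y) = −4y + (1−y), giving y = 2/3.
Since Player I is indifferent in equilibrium, Player I's expected payoff equals the payoff from either row against (2/3, 1/3). Using a1: −2(2/3) − 3(1/3) = -7/3.

-7/3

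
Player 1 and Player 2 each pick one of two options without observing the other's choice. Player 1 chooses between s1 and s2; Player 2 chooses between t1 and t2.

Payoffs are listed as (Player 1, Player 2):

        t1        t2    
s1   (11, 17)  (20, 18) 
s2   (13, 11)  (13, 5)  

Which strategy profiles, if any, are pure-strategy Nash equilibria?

(s1, t1): Player 1 prefers s2 (13 > 11); Player 2 prefers t2 (18 > 17) — not an equilibrium.
(s1, t2): Player 1 gets 20 ≥ 13 from s2, and Player 2 gets 18 ≥ 17 from t1 — Nash equilibrium.
(s2, t1): Player 1 gets 13 ≥ 11 from s1, and Player 2 gets 11 ≥ 5 from t2 — Nash equilibrium.
(s2, t2): Player 1 prefers s1 (20 > 13); Player 2 prefers t1 (11 > 5) — not an equilibrium.

(s1, t2) and (s2, t1)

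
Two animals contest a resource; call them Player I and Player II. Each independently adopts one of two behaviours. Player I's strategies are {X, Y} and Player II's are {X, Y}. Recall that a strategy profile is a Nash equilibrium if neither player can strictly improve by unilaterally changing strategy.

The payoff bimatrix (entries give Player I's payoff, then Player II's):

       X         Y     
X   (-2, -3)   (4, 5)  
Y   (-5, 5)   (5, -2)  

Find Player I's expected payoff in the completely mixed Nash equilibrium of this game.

5/2

First find q, the probability Player II plays X, from Player I's indifference between X and Y: −2q + 4(1−q) = −5q + 5(1−q), giving q = 1/4.
Since Player I is indifferent in equilibrium, Player I's expected payoff equals the payoff from either row against (1/4, 3/4). Using X: −2(1/4) + 4(3/4) = 5/2.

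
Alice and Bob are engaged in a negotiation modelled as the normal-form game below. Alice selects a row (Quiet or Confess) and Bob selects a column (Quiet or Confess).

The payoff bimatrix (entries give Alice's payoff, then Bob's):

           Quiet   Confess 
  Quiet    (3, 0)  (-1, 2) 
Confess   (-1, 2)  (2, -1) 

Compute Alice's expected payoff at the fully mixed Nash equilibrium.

First find q, the probability Bob plays Quiet, from Alice's indifference between Quiet and Confess: 3q − (1−q) = −q + 2(1−q), giving q = 3/7.
Since Alice is indifferent in equilibrium, Alice's expected payoff equals the payoff from either row against (3/7, 4/7). Using Quiet: 3(3/7) − (4/7) = 5/7.

5/7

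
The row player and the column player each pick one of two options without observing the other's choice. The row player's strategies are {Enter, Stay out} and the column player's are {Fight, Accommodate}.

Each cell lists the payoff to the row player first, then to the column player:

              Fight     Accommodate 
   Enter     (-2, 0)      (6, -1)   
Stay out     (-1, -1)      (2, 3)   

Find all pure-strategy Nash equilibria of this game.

(Enter, Fight): the row player prefers Stay out (-1 > -2) — not an equilibrium.
(Enter, Accommodate): the column player prefers Fight (0 > -1) — not an equilibrium.
(Stay out, Fight): the column player prefers Accommodate (3 > -1) — not an equilibrium.
(Stay out, Accommodate): the row player prefers Enter (6 > 2) — not an equilibrium.

none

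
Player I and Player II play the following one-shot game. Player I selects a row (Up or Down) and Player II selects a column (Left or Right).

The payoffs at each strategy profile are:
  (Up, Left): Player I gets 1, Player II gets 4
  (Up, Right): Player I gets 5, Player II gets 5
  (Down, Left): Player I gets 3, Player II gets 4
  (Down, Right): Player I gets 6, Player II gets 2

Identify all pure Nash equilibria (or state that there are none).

(Down, Left)

(Up, Left): Player I prefers Down (3 > 1); Player II prefers Right (5 > 4) — not an equilibrium.
(Up, Right): Player I prefers Down (6 > 5) — not an equilibrium.
(Down, Left): Player I gets 3 ≥ 1 from Up, and Player II gets 4 ≥ 2 from Right — Nash equilibrium.
(Down, Right): Player II prefers Left (4 > 2) — not an equilibrium.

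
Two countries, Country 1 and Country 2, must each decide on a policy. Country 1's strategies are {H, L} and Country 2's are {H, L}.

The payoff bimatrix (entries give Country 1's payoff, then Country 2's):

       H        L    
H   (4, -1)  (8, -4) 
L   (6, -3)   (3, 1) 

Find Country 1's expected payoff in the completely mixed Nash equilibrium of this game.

36/7

First find y, the probability Country 2 plays H, from Country 1's indifference between H and L: 4y + 8(1−y) = 6y + 3(1−y), giving y = 5/7.
Since Country 1 is indifferent in equilibrium, Country 1's expected payoff equals the payoff from either row against (5/7, 2/7). Using H: 4(5/7) + 8(2/7) = 36/7.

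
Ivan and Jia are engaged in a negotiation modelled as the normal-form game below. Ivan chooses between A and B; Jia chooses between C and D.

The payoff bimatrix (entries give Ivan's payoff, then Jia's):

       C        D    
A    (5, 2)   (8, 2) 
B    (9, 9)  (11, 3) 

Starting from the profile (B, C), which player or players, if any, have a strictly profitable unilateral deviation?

Ivan at (B, C) earns 9; deviating to A yields 5 — not better.
Jia earns 9; deviating to D yields 3 — not better.
Neither player can strictly improve; the profile is a Nash equilibrium.

Neither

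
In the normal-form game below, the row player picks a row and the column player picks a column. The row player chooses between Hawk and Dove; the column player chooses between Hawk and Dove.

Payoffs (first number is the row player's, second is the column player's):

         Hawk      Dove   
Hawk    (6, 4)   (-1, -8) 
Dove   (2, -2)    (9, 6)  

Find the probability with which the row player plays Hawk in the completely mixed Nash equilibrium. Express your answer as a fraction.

2/5

Let x be the probability that the row player plays Hawk. In a completely mixed equilibrium, the column player must be indifferent between Hawk and Dove.
The column player's expected payoff from Hawk is 4x − 2(1−x); from Dove it is −8x + 6(1−x).
Setting these equal: 6x − 2 = −14x + 6, so x = 2/5.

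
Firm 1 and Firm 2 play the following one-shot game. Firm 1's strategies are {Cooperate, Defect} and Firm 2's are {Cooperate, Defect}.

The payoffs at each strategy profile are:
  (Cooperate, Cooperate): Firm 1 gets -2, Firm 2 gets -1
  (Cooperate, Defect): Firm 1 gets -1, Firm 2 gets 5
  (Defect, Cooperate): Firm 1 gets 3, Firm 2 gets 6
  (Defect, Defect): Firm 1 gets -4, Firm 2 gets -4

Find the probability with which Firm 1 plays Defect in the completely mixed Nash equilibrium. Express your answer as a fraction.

Let p be the probability that Firm 1 plays Cooperate. In a completely mixed equilibrium, Firm 2 must be indifferent between Cooperate and Defect.
Firm 2's expected payoff from Cooperate is −p + 6(1−p); from Defect it is 5p − 4(1−p).
Setting these equal: −7p + 6 = 9p − 4, so p = 5/8.
Therefore Firm 1 plays Defect with probability 1 − 5/8 = 3/8.

3/8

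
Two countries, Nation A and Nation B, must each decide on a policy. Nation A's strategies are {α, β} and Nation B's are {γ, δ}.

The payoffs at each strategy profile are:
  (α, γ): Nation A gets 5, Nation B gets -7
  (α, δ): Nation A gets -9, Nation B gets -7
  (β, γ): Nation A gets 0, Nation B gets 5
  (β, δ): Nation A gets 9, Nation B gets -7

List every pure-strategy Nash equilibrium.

(α, γ): Nation A gets 5 ≥ 0 from β, and Nation B gets -7 ≥ -7 from δ — Nash equilibrium.
(α, δ): Nation A prefers β (9 > -9) — not an equilibrium.
(β, γ): Nation A prefers α (5 > 0) — not an equilibrium.
(β, δ): Nation B prefers γ (5 > -7) — not an equilibrium.

(α, γ)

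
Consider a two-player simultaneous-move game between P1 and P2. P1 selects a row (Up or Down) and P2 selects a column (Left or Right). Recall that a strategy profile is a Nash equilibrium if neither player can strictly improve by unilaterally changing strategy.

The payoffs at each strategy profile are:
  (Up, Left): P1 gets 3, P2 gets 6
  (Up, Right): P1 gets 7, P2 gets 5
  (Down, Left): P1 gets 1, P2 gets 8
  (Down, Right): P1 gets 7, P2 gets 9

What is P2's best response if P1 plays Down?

Right

Against Down, P2 earns 8 from Left and 9 from Right.
So Right is the best response.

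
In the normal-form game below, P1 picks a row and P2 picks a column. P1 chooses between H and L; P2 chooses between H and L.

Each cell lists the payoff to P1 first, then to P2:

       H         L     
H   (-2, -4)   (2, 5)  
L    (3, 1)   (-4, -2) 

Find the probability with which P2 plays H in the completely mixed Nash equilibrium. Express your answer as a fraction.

Let y be the probability that P2 plays H. In a completely mixed equilibrium, P1 must be indifferent between H and L.
P1's expected payoff from H is −2y + 2(1−y); from L it is 3y − 4(1−y).
Setting these equal: −4y + 2 = 7y − 4, so y = 6/11.

6/11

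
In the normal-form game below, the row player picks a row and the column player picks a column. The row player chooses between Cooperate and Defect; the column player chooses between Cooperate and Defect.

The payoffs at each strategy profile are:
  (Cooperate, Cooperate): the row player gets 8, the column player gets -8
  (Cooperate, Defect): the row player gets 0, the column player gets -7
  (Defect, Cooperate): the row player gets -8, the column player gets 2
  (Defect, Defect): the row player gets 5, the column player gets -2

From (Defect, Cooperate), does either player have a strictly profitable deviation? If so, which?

The row player at (Defect, Cooperate) earns -8; deviating to Cooperate yields 8 — a strict improvement.
The column player earns 2; deviating to Defect yields -2 — not better.
Only the row player has a strictly profitable deviation.

The row player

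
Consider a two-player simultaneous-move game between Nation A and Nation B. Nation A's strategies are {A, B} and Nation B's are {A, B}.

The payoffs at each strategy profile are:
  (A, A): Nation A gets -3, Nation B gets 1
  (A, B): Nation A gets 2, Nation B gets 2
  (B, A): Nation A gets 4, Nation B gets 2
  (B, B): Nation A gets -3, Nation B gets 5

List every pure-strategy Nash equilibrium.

(A, A): Nation A prefers B (4 > -3); Nation B prefers B (2 > 1) — not an equilibrium.
(A, B): Nation A gets 2 ≥ -3 from B, and Nation B gets 2 ≥ 1 from A — Nash equilibrium.
(B, A): Nation B prefers B (5 > 2) — not an equilibrium.
(B, B): Nation A prefers A (2 > -3) — not an equilibrium.

(A, B)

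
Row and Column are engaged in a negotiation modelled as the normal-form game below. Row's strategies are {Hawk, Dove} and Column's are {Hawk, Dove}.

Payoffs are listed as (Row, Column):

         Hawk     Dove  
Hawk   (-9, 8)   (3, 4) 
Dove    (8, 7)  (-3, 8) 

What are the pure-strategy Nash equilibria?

none

(Hawk, Hawk): Row prefers Dove (8 > -9) — not an equilibrium.
(Hawk, Dove): Column prefers Hawk (8 > 4) — not an equilibrium.
(Dove, Hawk): Column prefers Dove (8 > 7) — not an equilibrium.
(Dove, Dove): Row prefers Hawk (3 > -3) — not an equilibrium.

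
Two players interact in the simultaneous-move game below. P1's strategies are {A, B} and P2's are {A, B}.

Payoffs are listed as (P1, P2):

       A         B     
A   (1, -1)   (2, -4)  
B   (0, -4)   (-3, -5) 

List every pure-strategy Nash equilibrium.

(A, A): P1 gets 1 ≥ 0 from B, and P2 gets -1 ≥ -4 from B — Nash equilibrium.
(A, B): P2 prefers A (-1 > -4) — not an equilibrium.
(B, A): P1 prefers A (1 > 0) — not an equilibrium.
(B, B): P1 prefers A (2 > -3); P2 prefers A (-4 > -5) — not an equilibrium.

(A, A)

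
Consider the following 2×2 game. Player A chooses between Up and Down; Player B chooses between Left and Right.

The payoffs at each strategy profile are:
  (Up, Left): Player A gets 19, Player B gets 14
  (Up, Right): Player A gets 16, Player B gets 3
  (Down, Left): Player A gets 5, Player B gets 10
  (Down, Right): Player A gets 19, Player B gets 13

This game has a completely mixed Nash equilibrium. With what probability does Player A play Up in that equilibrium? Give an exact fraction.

Let r be the probability that Player A plays Up. In a completely mixed equilibrium, Player B must be indifferent between Left and Right.
Player B's expected payoff from Left is 14r + 10(1−r); from Right it is 3r + 13(1−r).
Setting these equal: 4r + 10 = −10r + 13, so r = 3/14.

3/14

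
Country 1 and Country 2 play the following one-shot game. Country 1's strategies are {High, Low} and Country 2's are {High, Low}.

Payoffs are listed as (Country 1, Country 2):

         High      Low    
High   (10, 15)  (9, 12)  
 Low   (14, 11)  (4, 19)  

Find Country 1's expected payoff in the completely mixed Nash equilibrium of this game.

First find q, the probability Country 2 plays High, from Country 1's indifference between High and Low: 10q + 9(1−q) = 14q + 4(1−q), giving q = 5/9.
Since Country 1 is indifferent in equilibrium, Country 1's expected payoff equals the payoff from either row against (5/9, 4/9). Using High: 10(5/9) + 9(4/9) = 86/9.

86/9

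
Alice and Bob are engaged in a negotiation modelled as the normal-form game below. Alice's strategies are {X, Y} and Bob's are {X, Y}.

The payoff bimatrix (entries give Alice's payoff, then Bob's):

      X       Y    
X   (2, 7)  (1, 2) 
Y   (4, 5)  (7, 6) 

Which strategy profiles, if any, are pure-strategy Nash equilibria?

(Y, Y)

(X, X): Alice prefers Y (4 > 2) — not an equilibrium.
(X, Y): Alice prefers Y (7 > 1); Bob prefers X (7 > 2) — not an equilibrium.
(Y, X): Bob prefers Y (6 > 5) — not an equilibrium.
(Y, Y): Alice gets 7 ≥ 1 from X, and Bob gets 6 ≥ 5 from X — Nash equilibrium.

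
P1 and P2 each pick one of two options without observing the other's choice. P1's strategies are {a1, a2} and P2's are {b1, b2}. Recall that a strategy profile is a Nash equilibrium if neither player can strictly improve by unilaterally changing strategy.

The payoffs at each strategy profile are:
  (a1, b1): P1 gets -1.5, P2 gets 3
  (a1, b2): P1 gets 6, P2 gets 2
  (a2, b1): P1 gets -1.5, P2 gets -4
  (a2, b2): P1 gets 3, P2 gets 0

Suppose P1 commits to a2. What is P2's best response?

Against a2, P2 earns -4 from b1 and 0 from b2.
So b2 is the best response.

b2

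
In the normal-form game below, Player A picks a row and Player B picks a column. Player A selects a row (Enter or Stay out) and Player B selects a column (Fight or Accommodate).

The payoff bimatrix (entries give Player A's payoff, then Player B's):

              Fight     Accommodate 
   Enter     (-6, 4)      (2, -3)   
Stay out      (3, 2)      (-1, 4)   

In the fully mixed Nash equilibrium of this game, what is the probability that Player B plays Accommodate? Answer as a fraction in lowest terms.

3/4

Let c be the probability that Player B plays Fight. In a completely mixed equilibrium, Player A must be indifferent between Enter and Stay out.
Player A's expected payoff from Enter is −6c + 2(1−c); from Stay out it is 3c − (1−c).
Setting these equal: −8c + 2 = 4c − 1, so c = 1/4.
Therefore Player B plays Accommodate with probability 1 − 1/4 = 3/4.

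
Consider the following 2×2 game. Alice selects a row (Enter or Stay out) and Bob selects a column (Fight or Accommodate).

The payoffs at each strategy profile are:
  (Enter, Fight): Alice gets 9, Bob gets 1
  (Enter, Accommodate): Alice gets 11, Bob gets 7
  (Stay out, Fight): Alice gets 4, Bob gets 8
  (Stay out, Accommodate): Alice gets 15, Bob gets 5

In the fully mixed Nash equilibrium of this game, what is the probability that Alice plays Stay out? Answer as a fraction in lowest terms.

2/3

Let x be the probability that Alice plays Enter. In a completely mixed equilibrium, Bob must be indifferent between Fight and Accommodate.
Bob's expected payoff from Fight is x + 8(1−x); from Accommodate it is 7x + 5(1−x).
Setting these equal: −7x + 8 = 2x + 5, so x = 1/3.
Therefore Alice plays Stay out with probability 1 − 1/3 = 2/3.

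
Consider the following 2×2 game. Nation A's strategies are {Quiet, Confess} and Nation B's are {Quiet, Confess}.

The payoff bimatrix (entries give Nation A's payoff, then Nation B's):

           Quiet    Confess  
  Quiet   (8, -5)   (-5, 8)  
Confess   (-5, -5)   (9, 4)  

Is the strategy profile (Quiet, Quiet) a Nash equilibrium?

No

At (Quiet, Quiet), Nation A earns 8; switching to Confess would give -5, so Nation A has no profitable deviation.
Nation B earns -5; switching to Confess would give 8, so Nation B would deviate.
Since at least one player can profitably deviate, this is not a Nash equilibrium.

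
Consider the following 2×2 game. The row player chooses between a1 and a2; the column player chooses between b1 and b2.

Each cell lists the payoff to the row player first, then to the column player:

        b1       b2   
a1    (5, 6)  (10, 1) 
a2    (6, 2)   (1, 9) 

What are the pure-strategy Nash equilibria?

(a1, b1): the row player prefers a2 (6 > 5) — not an equilibrium.
(a1, b2): the column player prefers b1 (6 > 1) — not an equilibrium.
(a2, b1): the column player prefers b2 (9 > 2) — not an equilibrium.
(a2, b2): the row player prefers a1 (10 > 1) — not an equilibrium.

none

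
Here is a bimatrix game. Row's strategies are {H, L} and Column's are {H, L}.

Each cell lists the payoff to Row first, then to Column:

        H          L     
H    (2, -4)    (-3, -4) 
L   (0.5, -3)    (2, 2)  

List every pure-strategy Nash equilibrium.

(H, H) and (L, L)

(H, H): Row gets 2 ≥ 0.5 from L, and Column gets -4 ≥ -4 from L — Nash equilibrium.
(H, L): Row prefers L (2 > -3) — not an equilibrium.
(L, H): Row prefers H (2 > 0.5); Column prefers L (2 > -3) — not an equilibrium.
(L, L): Row gets 2 ≥ -3 from H, and Column gets 2 ≥ -3 from H — Nash equilibrium.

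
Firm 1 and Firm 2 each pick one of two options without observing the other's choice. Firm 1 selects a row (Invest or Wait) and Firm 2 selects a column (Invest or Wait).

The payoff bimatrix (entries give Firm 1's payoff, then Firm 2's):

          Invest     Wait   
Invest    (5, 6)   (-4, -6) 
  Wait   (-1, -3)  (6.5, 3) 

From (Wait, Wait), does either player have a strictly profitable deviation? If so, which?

Firm 1 at (Wait, Wait) earns 6.5; deviating to Invest yields -4 — not better.
Firm 2 earns 3; deviating to Invest yields -3 — not better.
Neither player can strictly improve; the profile is a Nash equilibrium.

Neither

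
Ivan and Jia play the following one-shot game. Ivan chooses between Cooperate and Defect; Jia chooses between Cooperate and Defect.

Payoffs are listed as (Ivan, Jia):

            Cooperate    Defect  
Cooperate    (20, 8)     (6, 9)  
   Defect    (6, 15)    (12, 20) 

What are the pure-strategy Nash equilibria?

(Cooperate, Cooperate): Jia prefers Defect (9 > 8) — not an equilibrium.
(Cooperate, Defect): Ivan prefers Defect (12 > 6) — not an equilibrium.
(Defect, Cooperate): Ivan prefers Cooperate (20 > 6); Jia prefers Defect (20 > 15) — not an equilibrium.
(Defect, Defect): Ivan gets 12 ≥ 6 from Cooperate, and Jia gets 20 ≥ 15 from Cooperate — Nash equilibrium.

(Defect, Defect)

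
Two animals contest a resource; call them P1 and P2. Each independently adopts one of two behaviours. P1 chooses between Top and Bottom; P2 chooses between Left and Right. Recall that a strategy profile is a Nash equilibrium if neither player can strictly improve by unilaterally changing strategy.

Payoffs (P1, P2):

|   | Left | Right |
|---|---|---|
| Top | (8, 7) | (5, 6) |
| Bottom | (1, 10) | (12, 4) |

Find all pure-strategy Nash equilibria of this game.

(Top, Left): P1 gets 8 ≥ 1 from Bottom, and P2 gets 7 ≥ 6 from Right — Nash equilibrium.
(Top, Right): P1 prefers Bottom (12 > 5); P2 prefers Left (7 > 6) — not an equilibrium.
(Bottom, Left): P1 prefers Top (8 > 1) — not an equilibrium.
(Bottom, Right): P2 prefers Left (10 > 4) — not an equilibrium.

(Top, Left)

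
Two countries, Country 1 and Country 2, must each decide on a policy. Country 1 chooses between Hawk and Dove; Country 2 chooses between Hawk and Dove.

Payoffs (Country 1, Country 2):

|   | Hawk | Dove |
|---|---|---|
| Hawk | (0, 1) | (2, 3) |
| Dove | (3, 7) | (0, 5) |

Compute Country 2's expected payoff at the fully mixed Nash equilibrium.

4

First find p, the probability Country 1 plays Hawk, from Country 2's indifference between Hawk and Dove: p + 7(1−p) = 3p + 5(1−p), giving p = 1/2.
Since Country 2 is indifferent in equilibrium, Country 2's expected payoff equals the payoff from either column against (1/2, 1/2). Using Hawk: (1/2) + 7(1/2) = 4.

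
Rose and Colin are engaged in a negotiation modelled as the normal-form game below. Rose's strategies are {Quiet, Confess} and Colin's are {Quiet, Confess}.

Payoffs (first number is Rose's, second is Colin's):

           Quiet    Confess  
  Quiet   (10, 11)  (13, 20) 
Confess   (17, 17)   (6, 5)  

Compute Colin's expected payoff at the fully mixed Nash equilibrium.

95/7

First find x, the probability Rose plays Quiet, from Colin's indifference between Quiet and Confess: 11x + 17(1−x) = 20x + 5(1−x), giving x = 4/7.
Since Colin is indifferent in equilibrium, Colin's expected payoff equals the payoff from either column against (4/7, 3/7). Using Quiet: 11(4/7) + 17(3/7) = 95/7.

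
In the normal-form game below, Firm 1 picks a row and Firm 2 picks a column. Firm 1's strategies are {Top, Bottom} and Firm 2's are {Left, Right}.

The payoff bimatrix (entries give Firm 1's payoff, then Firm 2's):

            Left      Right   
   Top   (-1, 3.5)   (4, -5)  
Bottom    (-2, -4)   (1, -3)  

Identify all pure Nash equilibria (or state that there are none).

(Top, Left): Firm 1 gets -1 ≥ -2 from Bottom, and Firm 2 gets 3.5 ≥ -5 from Right — Nash equilibrium.
(Top, Right): Firm 2 prefers Left (3.5 > -5) — not an equilibrium.
(Bottom, Left): Firm 1 prefers Top (-1 > -2); Firm 2 prefers Right (-3 > -4) — not an equilibrium.
(Bottom, Right): Firm 1 prefers Top (4 > 1) — not an equilibrium.

(Top, Left)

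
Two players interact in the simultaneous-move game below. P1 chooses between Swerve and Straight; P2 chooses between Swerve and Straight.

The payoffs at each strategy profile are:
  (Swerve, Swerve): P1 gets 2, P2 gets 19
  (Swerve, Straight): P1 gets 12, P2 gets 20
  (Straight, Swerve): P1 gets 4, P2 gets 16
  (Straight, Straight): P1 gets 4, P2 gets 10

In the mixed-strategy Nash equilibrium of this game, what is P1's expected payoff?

4

First find y, the probability P2 plays Swerve, from P1's indifference between Swerve and Straight: 2y + 12(1−y) = 4y + 4(1−y), giving y = 4/5.
Since P1 is indifferent in equilibrium, P1's expected payoff equals the payoff from either row against (4/5, 1/5). Using Swerve: 2(4/5) + 12(1/5) = 4.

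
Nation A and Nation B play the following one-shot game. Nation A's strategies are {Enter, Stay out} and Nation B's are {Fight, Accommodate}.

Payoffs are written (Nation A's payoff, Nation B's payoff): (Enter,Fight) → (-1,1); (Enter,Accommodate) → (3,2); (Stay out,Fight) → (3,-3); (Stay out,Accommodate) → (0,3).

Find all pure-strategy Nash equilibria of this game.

(Enter, Fight): Nation A prefers Stay out (3 > -1); Nation B prefers Accommodate (2 > 1) — not an equilibrium.
(Enter, Accommodate): Nation A gets 3 ≥ 0 from Stay out, and Nation B gets 2 ≥ 1 from Fight — Nash equilibrium.
(Stay out, Fight): Nation B prefers Accommodate (3 > -3) — not an equilibrium.
(Stay out, Accommodate): Nation A prefers Enter (3 > 0) — not an equilibrium.

(Enter, Accommodate)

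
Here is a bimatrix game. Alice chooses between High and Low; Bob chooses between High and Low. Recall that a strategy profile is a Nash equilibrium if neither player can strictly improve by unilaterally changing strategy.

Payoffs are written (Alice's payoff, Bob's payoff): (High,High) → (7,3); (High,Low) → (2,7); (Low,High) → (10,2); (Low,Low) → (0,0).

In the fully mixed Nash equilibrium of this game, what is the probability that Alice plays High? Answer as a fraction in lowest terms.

1/3

Let x be the probability that Alice plays High. In a completely mixed equilibrium, Bob must be indifferent between High and Low.
Bob's expected payoff from High is 3x + 2(1−x); from Low it is 7x.
Setting these equal: x + 2 = 7x, so x = 1/3.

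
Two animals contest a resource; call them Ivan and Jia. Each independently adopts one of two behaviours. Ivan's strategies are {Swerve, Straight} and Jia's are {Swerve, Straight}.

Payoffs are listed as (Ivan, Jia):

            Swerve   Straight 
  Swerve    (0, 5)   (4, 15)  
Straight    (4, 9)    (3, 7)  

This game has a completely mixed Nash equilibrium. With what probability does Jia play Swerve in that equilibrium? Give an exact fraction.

1/5

Let y be the probability that Jia plays Swerve. In a completely mixed equilibrium, Ivan must be indifferent between Swerve and Straight.
Ivan's expected payoff from Swerve is 4(1−y); from Straight it is 4y + 3(1−y).
Setting these equal: −4y + 4 = y + 3, so y = 1/5.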